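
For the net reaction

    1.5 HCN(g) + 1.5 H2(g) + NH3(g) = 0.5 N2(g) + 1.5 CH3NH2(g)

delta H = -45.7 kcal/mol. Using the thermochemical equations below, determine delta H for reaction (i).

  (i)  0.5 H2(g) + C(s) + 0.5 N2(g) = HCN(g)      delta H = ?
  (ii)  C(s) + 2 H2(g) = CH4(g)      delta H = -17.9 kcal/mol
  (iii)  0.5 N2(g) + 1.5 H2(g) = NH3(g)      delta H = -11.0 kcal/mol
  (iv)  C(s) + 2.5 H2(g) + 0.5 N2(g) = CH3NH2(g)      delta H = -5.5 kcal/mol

(i) reversed and × 3/2: contributes −3/2·x
(ii): not needed.
(iii) reversed: +11.0 kcal/mol
(iv) × 3/2: (3/2)·(-5.5) = -8.25 kcal/mol
-45.7 = (+11.0) + (-8.25) − 3/2·x
x = (-45.7 − (+2.75)) / (-3/2) = 32.3 kcal/mol

delta H = 32.3 kcal/mol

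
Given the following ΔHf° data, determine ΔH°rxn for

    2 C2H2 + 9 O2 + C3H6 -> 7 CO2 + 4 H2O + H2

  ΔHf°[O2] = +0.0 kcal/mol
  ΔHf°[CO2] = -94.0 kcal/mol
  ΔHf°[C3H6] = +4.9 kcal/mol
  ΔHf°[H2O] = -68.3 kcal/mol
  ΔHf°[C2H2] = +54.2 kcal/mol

ΔH°rxn = Σ nΔHf°(products) − Σ nΔHf°(reactants).
Products: 7·(-94.0) + 4·(-68.3) + 1·(+0.0) = -931.2
Reactants: 2·(+54.2) + 9·(+0.0) + 1·(+4.9) = +113.3
ΔH°rxn = (-931.2) − (+113.3) = -1044.5 kcal/mol

ΔH°rxn = -1044.5 kcal/mol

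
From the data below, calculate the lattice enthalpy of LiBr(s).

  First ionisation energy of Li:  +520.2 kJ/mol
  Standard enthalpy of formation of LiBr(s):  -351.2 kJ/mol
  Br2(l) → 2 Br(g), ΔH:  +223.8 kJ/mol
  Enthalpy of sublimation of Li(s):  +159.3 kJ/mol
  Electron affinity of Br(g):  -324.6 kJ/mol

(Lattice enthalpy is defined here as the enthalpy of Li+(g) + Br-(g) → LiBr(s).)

U = -818.0 kJ/mol

ΔHf° = 1·ΔHsub + 1·(ΣIE) + 1/2·D(Br2) + 1·EA + U
-351.2 = 1·(+159.3) + 1·(+520.2) + 1/2·(+223.8) + 1·(-324.6) + U
U = -351.2 − (+466.8) = -818.0 kJ/mol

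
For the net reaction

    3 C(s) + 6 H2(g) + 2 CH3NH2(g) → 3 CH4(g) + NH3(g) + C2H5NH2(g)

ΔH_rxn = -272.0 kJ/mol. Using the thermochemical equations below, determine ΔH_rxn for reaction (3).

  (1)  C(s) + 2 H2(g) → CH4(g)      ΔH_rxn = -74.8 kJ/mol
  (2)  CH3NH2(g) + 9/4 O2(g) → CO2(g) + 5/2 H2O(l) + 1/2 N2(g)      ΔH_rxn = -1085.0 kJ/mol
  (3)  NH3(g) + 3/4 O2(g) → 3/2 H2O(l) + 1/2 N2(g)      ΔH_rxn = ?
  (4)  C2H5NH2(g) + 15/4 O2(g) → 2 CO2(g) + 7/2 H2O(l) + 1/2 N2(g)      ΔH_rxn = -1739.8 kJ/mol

(1) × 3 (×3 to match 3 CH4(g) in the target): (3)·(-74.8) = -224.4 kJ/mol
(2) × 2 (×2 to match 2 CH3NH2(g) in the target): (2)·(-1085.0) = -2170.0 kJ/mol
(3) reversed (NH3(g) must end up as a product): contributes −x
(4) reversed (C2H5NH2(g) must end up as a product): +1739.8 kJ/mol
-272.0 = (-224.4) + (-2170.0) + (+1739.8) − x
x = (-272.0 − (-654.6)) / (-1) = -382.6 kJ/mol

ΔH_rxn = -382.6 kJ/mol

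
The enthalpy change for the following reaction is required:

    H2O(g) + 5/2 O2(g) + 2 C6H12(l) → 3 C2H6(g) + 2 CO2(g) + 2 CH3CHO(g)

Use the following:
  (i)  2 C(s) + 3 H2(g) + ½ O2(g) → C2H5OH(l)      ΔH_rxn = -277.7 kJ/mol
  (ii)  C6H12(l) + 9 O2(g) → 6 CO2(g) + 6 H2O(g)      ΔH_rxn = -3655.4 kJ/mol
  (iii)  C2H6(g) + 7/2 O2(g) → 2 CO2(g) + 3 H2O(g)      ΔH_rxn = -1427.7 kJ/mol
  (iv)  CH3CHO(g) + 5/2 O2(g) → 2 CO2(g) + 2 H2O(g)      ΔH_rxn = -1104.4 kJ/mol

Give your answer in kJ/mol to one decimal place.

(i): not needed.
(ii) × 2: (2)·(-3655.4) = -7310.8 kJ/mol
(iii) reversed and × 3: (-3)·(-1427.7) = +4283.1 kJ/mol
(iv) reversed and × 2: (-2)·(-1104.4) = +2208.8 kJ/mol
Since enthalpy is a state function, ΔH_rxn = (-7310.8) + (+4283.1) + (+2208.8) = -818.9 kJ/mol

ΔH_rxn = -818.9 kJ/mol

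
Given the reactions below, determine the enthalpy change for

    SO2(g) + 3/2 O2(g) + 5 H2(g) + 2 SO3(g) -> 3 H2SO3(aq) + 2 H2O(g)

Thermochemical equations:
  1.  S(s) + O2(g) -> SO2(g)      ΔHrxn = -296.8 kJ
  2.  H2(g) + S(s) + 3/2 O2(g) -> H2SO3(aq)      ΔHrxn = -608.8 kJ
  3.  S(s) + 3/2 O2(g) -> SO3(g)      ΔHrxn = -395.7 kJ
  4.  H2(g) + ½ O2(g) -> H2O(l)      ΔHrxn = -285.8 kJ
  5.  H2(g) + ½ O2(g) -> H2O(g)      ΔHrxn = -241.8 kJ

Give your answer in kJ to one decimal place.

eq. 1 reversed: +296.8 kJ
eq. 2 × 3: (3)·(-608.8) = -1826.4 kJ
eq. 3 reversed and × 2: (-2)·(-395.7) = +791.4 kJ
eq. 4: not needed.
eq. 5 × 2: (2)·(-241.8) = -483.6 kJ
Summing the manipulated equations, ΔHrxn = (-1)·(-296.8) + (3)·(-608.8) + (-2)·(-395.7) + (2)·(-241.8) = -1221.8 kJ

ΔHrxn = -1221.8 kJ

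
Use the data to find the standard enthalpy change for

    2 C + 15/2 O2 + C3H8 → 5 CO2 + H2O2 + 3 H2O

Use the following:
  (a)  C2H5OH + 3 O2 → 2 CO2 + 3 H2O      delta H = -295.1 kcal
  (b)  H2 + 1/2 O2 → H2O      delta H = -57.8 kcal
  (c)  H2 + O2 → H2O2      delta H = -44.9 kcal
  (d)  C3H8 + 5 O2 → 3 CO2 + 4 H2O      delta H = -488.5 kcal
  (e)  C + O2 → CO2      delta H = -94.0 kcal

delta H = -663.6 kcal

(a): not needed (C2H5OH appears nowhere else).
(b) reversed: +57.8 kcal
(c) as written (H2O2 already on the product side): -44.9 kcal
(d) as written (C3H8 already on the reactant side): -488.5 kcal
(e) × 2 (×2 to match 2 C in the target): (2)·(-94.0) = -188.0 kcal
Combining the equations, delta H = (-1)·(-57.8) + (1)·(-44.9) + (1)·(-488.5) + (2)·(-94.0) = -663.6 kcal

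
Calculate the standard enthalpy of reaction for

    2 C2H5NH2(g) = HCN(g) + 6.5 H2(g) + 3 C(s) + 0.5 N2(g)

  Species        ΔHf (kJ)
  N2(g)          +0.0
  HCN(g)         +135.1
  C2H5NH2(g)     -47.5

ΔH° = 230.1 kJ

ΔH°rxn = Σ nΔHf°(products) − Σ nΔHf°(reactants).
Products: 1·(+135.1) + 13/2·(+0.0) + 3·(+0.0) + 1/2·(+0.0) = +135.1
Reactants: 2·(-47.5) = -95.0
ΔH° = (+135.1) − (-95.0) = 230.1 kJ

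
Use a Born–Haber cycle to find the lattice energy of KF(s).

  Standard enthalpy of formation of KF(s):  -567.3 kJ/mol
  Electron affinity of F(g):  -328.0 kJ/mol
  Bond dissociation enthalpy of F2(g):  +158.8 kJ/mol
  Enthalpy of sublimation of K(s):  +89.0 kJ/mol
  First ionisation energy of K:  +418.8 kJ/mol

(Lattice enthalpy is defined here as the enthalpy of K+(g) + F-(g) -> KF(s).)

ΔHf° = 1·ΔHsub + 1·(ΣIE) + 1/2·D(F2) + 1·EA + U
-567.3 = 1·(+89.0) + 1·(+418.8) + 1/2·(+158.8) + 1·(-328.0) + U
U = -567.3 − (+259.2) = -826.5 kJ/mol

U = -826.5 kJ/mol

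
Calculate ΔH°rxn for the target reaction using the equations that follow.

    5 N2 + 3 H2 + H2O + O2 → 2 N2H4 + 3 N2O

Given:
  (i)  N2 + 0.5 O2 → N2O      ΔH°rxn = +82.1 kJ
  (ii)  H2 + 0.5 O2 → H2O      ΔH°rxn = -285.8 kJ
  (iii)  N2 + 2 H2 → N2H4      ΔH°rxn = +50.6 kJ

ΔH°rxn = 633.3 kJ

(i) × 3 (×3 to match 3 N2O in the target): (3)·(+82.1) = +246.3 kJ
(ii) reversed (H2O must end up as a reactant): +285.8 kJ
(iii) × 2 (×2 to match 2 N2H4 in the target): (2)·(+50.6) = +101.2 kJ
ΔH°rxn = (+246.3) + (+285.8) + (+101.2) = 633.3 kJ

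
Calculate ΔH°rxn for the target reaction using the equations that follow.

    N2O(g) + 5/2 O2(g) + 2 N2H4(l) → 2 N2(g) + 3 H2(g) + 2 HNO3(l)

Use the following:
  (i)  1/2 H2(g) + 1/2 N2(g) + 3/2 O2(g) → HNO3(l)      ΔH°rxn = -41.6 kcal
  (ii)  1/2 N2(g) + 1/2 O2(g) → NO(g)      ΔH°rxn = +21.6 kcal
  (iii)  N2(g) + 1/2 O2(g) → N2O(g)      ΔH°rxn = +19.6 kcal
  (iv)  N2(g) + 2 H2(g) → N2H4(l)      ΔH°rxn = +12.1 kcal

ΔH°rxn = -127.0 kcal

(i) × 2 (scale by 2 for the 2 HNO3(l)): (2)·(-41.6) = -83.2 kcal
(ii): not needed (NO(g) appears nowhere else).
(iii) reversed (N2O(g) must end up as a reactant): -19.6 kcal
(iv) reversed and × 2 (N2H4(l) must end up as a reactant; ×2 to match 2 N2H4(l) in the target): (-2)·(+12.1) = -24.2 kcal
ΔH°rxn = (2)·(-41.6) + (-1)·(+19.6) + (-2)·(+12.1) = -127.0 kcal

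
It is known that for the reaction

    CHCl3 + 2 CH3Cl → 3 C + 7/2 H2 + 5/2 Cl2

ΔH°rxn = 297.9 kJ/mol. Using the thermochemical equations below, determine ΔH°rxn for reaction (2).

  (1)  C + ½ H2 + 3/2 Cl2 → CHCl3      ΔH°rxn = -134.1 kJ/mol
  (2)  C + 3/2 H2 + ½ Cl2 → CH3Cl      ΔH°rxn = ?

ΔH°rxn = -81.9 kJ/mol

(1) reversed: +134.1 kJ/mol
(2) reversed and × 2: contributes −2·x
+297.9 = (+134.1) − 2·x
x = (+297.9 − (+134.1)) / (-2) = -81.9 kJ/mol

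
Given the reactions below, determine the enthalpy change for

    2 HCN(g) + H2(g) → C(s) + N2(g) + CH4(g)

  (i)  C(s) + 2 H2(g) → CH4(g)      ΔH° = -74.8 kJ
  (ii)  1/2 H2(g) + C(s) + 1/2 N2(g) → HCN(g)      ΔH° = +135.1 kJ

ΔH° = -345.0 kJ

(i) as written (CH4(g) already on the product side): -74.8 kJ
(ii) reversed and × 2 (reverse to put HCN(g) on the reactant side; scale by 2 for the 2 HCN(g)): (-2)·(+135.1) = -270.2 kJ
ΔH° = (-74.8) + (-270.2) = -345.0 kJ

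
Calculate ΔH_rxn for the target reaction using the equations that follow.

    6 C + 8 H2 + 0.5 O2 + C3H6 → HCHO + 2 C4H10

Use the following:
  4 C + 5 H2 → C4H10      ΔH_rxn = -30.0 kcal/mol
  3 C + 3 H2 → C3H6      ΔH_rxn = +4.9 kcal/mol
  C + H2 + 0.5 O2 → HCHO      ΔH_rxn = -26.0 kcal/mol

ΔH_rxn = -90.9 kcal/mol

equation 1 × 2: (2)·(-30.0) = -60.0 kcal/mol
equation 2 reversed: -4.9 kcal/mol
equation 3 as written: -26.0 kcal/mol
ΔH_rxn = (2)·(-30.0) + (-1)·(+4.9) + (1)·(-26.0) = -90.9 kcal/mol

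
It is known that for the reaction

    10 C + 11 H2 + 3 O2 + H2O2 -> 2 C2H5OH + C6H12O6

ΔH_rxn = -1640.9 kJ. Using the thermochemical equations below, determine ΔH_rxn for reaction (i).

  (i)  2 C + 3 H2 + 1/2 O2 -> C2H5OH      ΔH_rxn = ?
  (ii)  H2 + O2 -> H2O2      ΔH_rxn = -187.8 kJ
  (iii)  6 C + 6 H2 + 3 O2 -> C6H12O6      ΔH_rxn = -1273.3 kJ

ΔH_rxn = -277.7 kJ

(i) × 2 (scale by 2 for the 2 C2H5OH): contributes 2·x
(ii) reversed (reverse to put H2O2 on the reactant side): +187.8 kJ
(iii) as written (C6H12O6 already on the product side): -1273.3 kJ
-1640.9 = (+187.8) + (-1273.3) + 2·x
x = (-1640.9 − (-1085.5)) / (2) = -277.7 kJ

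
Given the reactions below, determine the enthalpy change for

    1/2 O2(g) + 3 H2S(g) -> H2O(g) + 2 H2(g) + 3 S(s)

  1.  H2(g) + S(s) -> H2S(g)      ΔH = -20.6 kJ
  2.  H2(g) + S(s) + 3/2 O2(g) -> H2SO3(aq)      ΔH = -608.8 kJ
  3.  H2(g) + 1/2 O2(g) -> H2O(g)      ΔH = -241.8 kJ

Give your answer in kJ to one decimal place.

ΔH = -180.0 kJ

eq. 1 reversed and × 3: (-3)·(-20.6) = +61.8 kJ
eq. 2: not needed.
eq. 3 as written: -241.8 kJ
ΔH = (-3)·(-20.6) + (1)·(-241.8) = -180.0 kJ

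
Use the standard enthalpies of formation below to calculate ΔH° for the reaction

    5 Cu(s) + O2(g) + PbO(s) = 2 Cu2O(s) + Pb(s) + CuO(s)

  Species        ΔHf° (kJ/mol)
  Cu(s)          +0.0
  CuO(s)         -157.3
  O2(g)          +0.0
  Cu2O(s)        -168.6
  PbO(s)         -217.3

ΔH°rxn = Σ nΔHf°(products) − Σ nΔHf°(reactants).
Products: 2·(-168.6) + 1·(+0.0) + 1·(-157.3) = -494.5
Reactants: 5·(+0.0) + 1·(+0.0) + 1·(-217.3) = -217.3
ΔH° = (-494.5) − (-217.3) = -277.2 kJ/mol

ΔH° = -277.2 kJ/mol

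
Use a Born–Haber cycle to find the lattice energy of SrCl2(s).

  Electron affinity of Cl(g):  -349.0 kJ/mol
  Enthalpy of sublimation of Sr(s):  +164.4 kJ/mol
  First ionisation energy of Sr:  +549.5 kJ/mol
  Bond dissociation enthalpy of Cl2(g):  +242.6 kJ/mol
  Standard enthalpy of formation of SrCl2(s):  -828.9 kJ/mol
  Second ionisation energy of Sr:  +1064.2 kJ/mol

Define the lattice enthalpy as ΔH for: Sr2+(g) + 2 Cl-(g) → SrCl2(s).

U = -2151.6 kJ/mol

ΔHf° = 1·ΔHsub + 1·(ΣIE) + 1·D(Cl2) + 2·EA + U
-828.9 = 1·(+164.4) + 1·(+1613.7) + 1·(+242.6) + 2·(-349.0) + U
U = -828.9 − (+1322.7) = -2151.6 kJ/mol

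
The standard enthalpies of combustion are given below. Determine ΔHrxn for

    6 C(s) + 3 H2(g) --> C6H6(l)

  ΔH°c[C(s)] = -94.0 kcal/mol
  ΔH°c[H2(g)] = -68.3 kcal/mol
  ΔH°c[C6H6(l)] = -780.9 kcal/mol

ΔHrxn = 12.0 kcal/mol

With combustion enthalpies, reactants minus products:
= [6·(-94.0) + 3·(-68.3)] − [1·(-780.9)]
= 12.0 kcal/mol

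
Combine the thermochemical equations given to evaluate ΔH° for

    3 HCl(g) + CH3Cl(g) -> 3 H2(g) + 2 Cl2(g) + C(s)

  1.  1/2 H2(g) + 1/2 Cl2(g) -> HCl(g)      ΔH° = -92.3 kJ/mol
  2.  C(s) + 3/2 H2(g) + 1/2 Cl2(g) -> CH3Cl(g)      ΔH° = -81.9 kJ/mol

ΔH° = 358.8 kJ/mol

eq. 1 reversed and × 3 (HCl(g) must end up as a reactant; ×3 to match 3 HCl(g) in the target): (-3)·(-92.3) = +276.9 kJ/mol
eq. 2 reversed (reverse to put CH3Cl(g) on the reactant side): +81.9 kJ/mol
Since enthalpy is a state function, ΔH° = (-3)·(-92.3) + (-1)·(-81.9) = 358.8 kJ/mol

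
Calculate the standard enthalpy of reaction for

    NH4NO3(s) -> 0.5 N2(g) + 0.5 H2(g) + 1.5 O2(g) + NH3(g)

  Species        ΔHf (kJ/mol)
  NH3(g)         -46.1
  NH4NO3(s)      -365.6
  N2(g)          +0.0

ΔH°rxn = 319.5 kJ/mol

ΔH°rxn = Σ nΔHf°(products) − Σ nΔHf°(reactants).
Products: 1/2·(+0.0) + 1/2·(+0.0) + 3/2·(+0.0) + 1·(-46.1) = -46.1
Reactants: 1·(-365.6) = -365.6
ΔH°rxn = (-46.1) − (-365.6) = 319.5 kJ/mol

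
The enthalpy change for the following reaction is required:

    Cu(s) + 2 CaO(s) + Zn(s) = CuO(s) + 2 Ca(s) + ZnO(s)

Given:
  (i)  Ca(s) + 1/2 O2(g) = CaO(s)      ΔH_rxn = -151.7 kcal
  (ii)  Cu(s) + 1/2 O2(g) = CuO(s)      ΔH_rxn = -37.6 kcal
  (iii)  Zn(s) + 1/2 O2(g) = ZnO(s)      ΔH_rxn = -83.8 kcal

ΔH_rxn = 182.0 kcal

(i) reversed and × 2 (CaO(s) must end up as a reactant; scale by 2 for the 2 CaO(s)): (-2)·(-151.7) = +303.4 kcal
(ii) as written (CuO(s) already on the product side): -37.6 kcal
(iii) as written (ZnO(s) already on the product side): -83.8 kcal
ΔH_rxn = (+303.4) + (-37.6) + (-83.8) = 182.0 kcal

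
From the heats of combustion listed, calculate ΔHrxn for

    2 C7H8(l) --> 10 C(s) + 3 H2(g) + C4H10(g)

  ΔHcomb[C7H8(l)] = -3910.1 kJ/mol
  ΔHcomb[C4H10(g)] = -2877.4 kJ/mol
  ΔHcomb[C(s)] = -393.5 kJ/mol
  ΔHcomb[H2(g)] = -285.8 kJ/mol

ΔHrxn = -150.4 kJ/mol

Using ΔH = Σ nΔHc°(reactants) − Σ nΔHc°(products):
= [2·(-3910.1)] − [10·(-393.5) + 3·(-285.8) + 1·(-2877.4)]
= -150.4 kJ/mol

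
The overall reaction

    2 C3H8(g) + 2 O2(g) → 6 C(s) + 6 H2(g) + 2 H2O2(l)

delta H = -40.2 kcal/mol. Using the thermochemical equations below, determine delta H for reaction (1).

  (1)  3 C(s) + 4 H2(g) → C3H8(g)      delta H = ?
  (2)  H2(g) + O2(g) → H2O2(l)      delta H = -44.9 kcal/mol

(1) reversed and × 2 (C3H8(g) must end up as a reactant; scale by 2 for the 2 C3H8(g)): contributes −2·x
(2) × 2 (×2 to match 2 H2O2(l) in the target): (2)·(-44.9) = -89.8 kcal/mol
-40.2 = (-89.8) − 2·x
x = (-40.2 − (-89.8)) / (-2) = -24.8 kcal/mol

delta H = -24.8 kcal/mol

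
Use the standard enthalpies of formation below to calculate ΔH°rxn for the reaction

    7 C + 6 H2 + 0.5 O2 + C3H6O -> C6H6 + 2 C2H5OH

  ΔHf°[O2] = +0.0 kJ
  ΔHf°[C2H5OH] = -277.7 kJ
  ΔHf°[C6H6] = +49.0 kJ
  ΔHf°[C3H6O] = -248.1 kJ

ΔH°rxn = Σ nΔHf°(products) − Σ nΔHf°(reactants).
Products: 1·(+49.0) + 2·(-277.7) = -506.4
Reactants: 7·(+0.0) + 6·(+0.0) + 1/2·(+0.0) + 1·(-248.1) = -248.1
ΔH°rxn = (-506.4) − (-248.1) = -258.3 kJ

ΔH°rxn = -258.3 kJ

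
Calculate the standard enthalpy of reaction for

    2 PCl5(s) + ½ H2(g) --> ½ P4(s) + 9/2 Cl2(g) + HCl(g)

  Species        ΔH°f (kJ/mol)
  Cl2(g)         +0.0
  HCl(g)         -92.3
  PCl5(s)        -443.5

ΔH_rxn = 794.7 kJ/mol

Products: 1/2·(+0.0) + 9/2·(+0.0) + 1·(-92.3) = -92.3
Reactants: 2·(-443.5) + 1/2·(+0.0) = -887.0
ΔH_rxn = (-92.3) − (-887.0) = 794.7 kJ/mol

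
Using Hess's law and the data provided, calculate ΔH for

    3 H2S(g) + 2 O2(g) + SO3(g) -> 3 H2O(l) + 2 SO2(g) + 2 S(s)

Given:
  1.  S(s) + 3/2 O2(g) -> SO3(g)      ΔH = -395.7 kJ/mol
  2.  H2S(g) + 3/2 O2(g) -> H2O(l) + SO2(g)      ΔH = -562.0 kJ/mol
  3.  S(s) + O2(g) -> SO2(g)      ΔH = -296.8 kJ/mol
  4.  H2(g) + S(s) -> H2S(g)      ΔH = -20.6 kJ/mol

eq. 1 reversed (SO3(g) must end up as a reactant): +395.7 kJ/mol
eq. 2 × 3 (scale by 3 for the 3 H2O(l)): (3)·(-562.0) = -1686.0 kJ/mol
eq. 3 reversed: +296.8 kJ/mol
eq. 4: not needed (H2(g) appears nowhere else).
Since enthalpy is a state function, ΔH = (-1)·(-395.7) + (3)·(-562.0) + (-1)·(-296.8) = -993.5 kJ/mol

ΔH = -993.5 kJ/mol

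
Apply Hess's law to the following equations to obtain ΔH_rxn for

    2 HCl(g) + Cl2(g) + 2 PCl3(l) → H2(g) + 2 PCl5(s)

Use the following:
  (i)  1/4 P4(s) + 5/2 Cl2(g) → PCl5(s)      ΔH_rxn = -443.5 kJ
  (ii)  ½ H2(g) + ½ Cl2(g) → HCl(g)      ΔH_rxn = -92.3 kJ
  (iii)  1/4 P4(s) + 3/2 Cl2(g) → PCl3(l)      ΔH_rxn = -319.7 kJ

(i) × 2 (scale by 2 for the 2 PCl5(s)): (2)·(-443.5) = -887.0 kJ
(ii) reversed and × 2 (HCl(g) must end up as a reactant; scale by 2 for the 2 HCl(g)): (-2)·(-92.3) = +184.6 kJ
(iii) reversed and × 2 (PCl3(l) must end up as a reactant; ×2 to match 2 PCl3(l) in the target): (-2)·(-319.7) = +639.4 kJ
ΔH_rxn = (-887.0) + (+184.6) + (+639.4) = -63.0 kJ

ΔH_rxn = -63.0 kJ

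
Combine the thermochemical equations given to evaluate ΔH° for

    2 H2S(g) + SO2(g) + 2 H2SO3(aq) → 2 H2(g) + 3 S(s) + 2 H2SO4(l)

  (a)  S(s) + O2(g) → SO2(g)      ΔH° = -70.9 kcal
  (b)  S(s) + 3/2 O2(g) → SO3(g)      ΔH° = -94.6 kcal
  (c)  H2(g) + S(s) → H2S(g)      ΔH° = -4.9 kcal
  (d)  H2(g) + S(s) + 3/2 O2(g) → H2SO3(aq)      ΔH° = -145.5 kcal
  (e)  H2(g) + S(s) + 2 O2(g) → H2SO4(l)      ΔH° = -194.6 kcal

(a) reversed: +70.9 kcal
(b): not needed.
(c) reversed and × 2: (-2)·(-4.9) = +9.8 kcal
(d) reversed and × 2: (-2)·(-145.5) = +291.0 kcal
(e) × 2: (2)·(-194.6) = -389.2 kcal
Summing the manipulated equations, ΔH° = (+70.9) + (+9.8) + (+291.0) + (-389.2) = -17.5 kcal

ΔH° = -17.5 kcal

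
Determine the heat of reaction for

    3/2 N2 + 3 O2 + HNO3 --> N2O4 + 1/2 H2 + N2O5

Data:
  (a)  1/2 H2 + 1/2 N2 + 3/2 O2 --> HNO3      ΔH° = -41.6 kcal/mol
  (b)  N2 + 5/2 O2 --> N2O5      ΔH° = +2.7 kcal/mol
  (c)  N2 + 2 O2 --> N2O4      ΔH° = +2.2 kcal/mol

ΔH° = 46.5 kcal/mol

(a) reversed (HNO3 must end up as a reactant): +41.6 kcal/mol
(b) as written (N2O5 already on the product side): +2.7 kcal/mol
(c) as written (N2O4 already on the product side): +2.2 kcal/mol
ΔH° = (+41.6) + (+2.7) + (+2.2) = 46.5 kcal/mol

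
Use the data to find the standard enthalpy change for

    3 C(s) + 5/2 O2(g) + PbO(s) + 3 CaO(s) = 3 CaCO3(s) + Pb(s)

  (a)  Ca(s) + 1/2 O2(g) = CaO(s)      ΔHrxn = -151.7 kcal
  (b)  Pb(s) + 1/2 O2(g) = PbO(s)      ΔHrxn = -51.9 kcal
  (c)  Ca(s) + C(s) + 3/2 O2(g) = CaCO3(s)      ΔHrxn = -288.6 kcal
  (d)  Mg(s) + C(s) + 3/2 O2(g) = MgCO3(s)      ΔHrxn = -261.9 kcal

ΔHrxn = -358.8 kcal

(a) reversed and × 3 (CaO(s) must end up as a reactant; scale by 3 for the 3 CaO(s)): (-3)·(-151.7) = +455.1 kcal
(b) reversed (reverse to put PbO(s) on the reactant side): +51.9 kcal
(c) × 3 (×3 to match 3 CaCO3(s) in the target): (3)·(-288.6) = -865.8 kcal
(d): not needed (Mg(s) appears nowhere else).
Since enthalpy is a state function, ΔHrxn = (+455.1) + (+51.9) + (-865.8) = -358.8 kcal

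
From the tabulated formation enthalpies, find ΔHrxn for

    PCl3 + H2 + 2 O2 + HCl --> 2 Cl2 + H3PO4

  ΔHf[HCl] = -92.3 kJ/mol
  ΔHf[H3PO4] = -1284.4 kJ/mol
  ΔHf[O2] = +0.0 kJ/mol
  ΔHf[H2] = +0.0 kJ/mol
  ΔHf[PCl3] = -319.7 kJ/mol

ΔH°rxn = Σ nΔHf°(products) − Σ nΔHf°(reactants).
Products: 2·(+0.0) + 1·(-1284.4) = -1284.4
Reactants: 1·(-319.7) + 1·(+0.0) + 2·(+0.0) + 1·(-92.3) = -412.0
ΔHrxn = (-1284.4) − (-412.0) = -872.4 kJ/mol

ΔHrxn = -872.4 kJ/mol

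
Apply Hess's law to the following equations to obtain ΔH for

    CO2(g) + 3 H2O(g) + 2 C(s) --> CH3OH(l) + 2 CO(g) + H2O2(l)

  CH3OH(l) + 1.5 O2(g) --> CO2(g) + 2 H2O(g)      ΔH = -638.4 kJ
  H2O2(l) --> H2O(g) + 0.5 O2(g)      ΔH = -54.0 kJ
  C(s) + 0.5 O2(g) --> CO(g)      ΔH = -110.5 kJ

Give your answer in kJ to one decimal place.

ΔH = 471.4 kJ

equation 1 reversed (reverse to put CH3OH(l) on the product side): +638.4 kJ
equation 2 reversed (reverse to put H2O2(l) on the product side): +54.0 kJ
equation 3 × 2 (×2 to match 2 CO(g) in the target): (2)·(-110.5) = -221.0 kJ
ΔH = (+638.4) + (+54.0) + (-221.0) = 471.4 kJ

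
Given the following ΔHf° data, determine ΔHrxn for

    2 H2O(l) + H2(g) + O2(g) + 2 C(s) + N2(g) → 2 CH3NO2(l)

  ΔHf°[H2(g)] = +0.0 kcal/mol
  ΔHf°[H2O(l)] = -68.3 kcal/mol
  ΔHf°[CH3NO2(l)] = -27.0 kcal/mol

ΔHrxn = 82.6 kcal/mol

Products: 2·(-27.0) = -54.0
Reactants: 2·(-68.3) + 1·(+0.0) + 1·(+0.0) + 2·(+0.0) + 1·(+0.0) = -136.6
ΔHrxn = (-54.0) − (-136.6) = 82.6 kcal/mol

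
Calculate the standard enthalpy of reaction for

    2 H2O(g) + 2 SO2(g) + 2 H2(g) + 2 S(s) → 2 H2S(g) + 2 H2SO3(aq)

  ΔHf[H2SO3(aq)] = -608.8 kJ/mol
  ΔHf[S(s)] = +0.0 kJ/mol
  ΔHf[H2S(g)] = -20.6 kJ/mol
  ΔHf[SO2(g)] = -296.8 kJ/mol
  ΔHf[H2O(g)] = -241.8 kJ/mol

Products: 2·(-20.6) + 2·(-608.8) = -1258.8
Reactants: 2·(-241.8) + 2·(-296.8) + 2·(+0.0) + 2·(+0.0) = -1077.2
ΔH_rxn = (-1258.8) − (-1077.2) = -181.6 kJ/mol

ΔH_rxn = -181.6 kJ/mol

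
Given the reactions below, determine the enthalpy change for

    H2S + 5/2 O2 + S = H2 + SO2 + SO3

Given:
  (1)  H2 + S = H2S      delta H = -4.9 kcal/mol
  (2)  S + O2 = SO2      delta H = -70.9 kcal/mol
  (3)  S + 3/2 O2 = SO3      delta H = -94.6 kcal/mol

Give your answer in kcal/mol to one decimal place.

delta H = -160.6 kcal/mol

(1) reversed: +4.9 kcal/mol
(2) as written: -70.9 kcal/mol
(3) as written: -94.6 kcal/mol
Summing the manipulated equations, delta H = (+4.9) + (-70.9) + (-94.6) = -160.6 kcal/mol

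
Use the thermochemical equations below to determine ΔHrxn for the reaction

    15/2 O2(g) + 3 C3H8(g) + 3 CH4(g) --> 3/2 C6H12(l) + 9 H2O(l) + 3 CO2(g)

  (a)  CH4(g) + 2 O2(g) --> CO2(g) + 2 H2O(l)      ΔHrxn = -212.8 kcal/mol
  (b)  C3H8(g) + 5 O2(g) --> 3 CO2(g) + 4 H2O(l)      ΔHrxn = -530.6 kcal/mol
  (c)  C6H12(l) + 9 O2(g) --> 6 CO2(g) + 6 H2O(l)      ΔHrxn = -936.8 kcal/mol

(a) × 3 (×3 to match 3 CH4(g) in the target): (3)·(-212.8) = -638.4 kcal/mol
(b) × 3 (×3 to match 3 C3H8(g) in the target): (3)·(-530.6) = -1591.8 kcal/mol
(c) reversed and × 3/2 (C6H12(l) must end up as a product; scale by 3/2 for the 3/2 C6H12(l)): (-3/2)·(-936.8) = +1405.2 kcal/mol
Since enthalpy is a state function, ΔHrxn = (3)·(-212.8) + (3)·(-530.6) + (-3/2)·(-936.8) = -825.0 kcal/mol

ΔHrxn = -825.0 kcal/mol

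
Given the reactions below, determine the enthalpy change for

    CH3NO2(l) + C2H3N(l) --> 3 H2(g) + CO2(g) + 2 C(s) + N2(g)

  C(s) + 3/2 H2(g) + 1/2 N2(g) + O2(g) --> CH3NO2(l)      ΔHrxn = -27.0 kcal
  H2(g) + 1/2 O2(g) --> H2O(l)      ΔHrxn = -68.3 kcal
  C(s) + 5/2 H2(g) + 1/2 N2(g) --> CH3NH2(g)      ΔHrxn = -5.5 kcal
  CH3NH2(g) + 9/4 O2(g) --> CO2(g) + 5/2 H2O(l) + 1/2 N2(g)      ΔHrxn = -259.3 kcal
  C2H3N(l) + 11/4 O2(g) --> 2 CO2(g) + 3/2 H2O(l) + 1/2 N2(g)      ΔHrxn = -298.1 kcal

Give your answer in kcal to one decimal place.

ΔHrxn = -74.6 kcal

equation 1 reversed: +27.0 kcal
equation 2 as written: -68.3 kcal
equation 3 reversed: +5.5 kcal
equation 4 reversed: +259.3 kcal
equation 5 as written: -298.1 kcal
By Hess's law, ΔHrxn = (+27.0) + (-68.3) + (+5.5) + (+259.3) + (-298.1) = -74.6 kcal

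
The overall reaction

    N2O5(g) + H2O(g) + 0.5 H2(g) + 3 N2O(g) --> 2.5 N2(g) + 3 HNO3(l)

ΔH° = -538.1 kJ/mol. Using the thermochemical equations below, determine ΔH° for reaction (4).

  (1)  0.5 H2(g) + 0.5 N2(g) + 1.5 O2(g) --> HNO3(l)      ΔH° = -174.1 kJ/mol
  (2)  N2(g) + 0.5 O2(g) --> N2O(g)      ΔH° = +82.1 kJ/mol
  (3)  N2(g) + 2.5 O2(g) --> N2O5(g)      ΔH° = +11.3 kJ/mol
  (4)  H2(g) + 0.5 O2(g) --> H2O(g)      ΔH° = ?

(1) × 3 (scale by 3 for the 3 HNO3(l)): (3)·(-174.1) = -522.3 kJ/mol
(2) reversed and × 3 (N2O(g) must end up as a reactant; scale by 3 for the 3 N2O(g)): (-3)·(+82.1) = -246.3 kJ/mol
(3) reversed (N2O5(g) must end up as a reactant): -11.3 kJ/mol
(4) reversed (H2O(g) must end up as a reactant): contributes −x
-538.1 = (-522.3) + (-246.3) + (-11.3) − x
x = (-538.1 − (-779.9)) / (-1) = -241.8 kJ/mol

ΔH° = -241.8 kJ/mol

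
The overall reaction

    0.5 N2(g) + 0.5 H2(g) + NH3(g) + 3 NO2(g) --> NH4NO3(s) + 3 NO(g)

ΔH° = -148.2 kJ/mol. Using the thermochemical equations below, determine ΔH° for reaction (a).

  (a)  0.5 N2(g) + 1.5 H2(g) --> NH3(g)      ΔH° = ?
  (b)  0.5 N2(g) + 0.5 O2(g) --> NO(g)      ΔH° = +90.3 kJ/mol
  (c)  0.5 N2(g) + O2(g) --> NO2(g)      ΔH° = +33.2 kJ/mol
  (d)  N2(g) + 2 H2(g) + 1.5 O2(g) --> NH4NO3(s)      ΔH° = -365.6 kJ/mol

ΔH° = -46.1 kJ/mol

(a) reversed (reverse to put NH3(g) on the reactant side): contributes −x
(b) × 3 (scale by 3 for the 3 NO(g)): (3)·(+90.3) = +270.9 kJ/mol
(c) reversed and × 3 (reverse to put NO2(g) on the reactant side; scale by 3 for the 3 NO2(g)): (-3)·(+33.2) = -99.6 kJ/mol
(d) as written (NH4NO3(s) already on the product side): -365.6 kJ/mol
-148.2 = (+270.9) + (-99.6) + (-365.6) − x
x = (-148.2 − (-194.3)) / (-1) = -46.1 kJ/mol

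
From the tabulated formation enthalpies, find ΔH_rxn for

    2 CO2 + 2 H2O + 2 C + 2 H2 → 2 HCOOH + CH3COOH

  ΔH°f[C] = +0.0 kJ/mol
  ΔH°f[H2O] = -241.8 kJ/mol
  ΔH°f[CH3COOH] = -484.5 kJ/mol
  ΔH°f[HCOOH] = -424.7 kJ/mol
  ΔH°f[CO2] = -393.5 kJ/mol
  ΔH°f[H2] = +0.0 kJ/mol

ΔH_rxn = -63.3 kJ/mol

Products: 2·(-424.7) + 1·(-484.5) = -1333.9
Reactants: 2·(-393.5) + 2·(-241.8) + 2·(+0.0) + 2·(+0.0) = -1270.6
ΔH_rxn = (-1333.9) − (-1270.6) = -63.3 kJ/mol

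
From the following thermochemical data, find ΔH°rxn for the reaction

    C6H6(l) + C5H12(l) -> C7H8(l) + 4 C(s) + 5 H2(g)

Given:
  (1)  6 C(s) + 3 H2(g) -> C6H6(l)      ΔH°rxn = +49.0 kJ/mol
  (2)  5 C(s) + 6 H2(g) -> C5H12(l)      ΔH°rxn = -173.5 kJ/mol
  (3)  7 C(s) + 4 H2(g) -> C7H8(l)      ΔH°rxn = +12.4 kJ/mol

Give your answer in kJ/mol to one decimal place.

(1) reversed: -49.0 kJ/mol
(2) reversed: +173.5 kJ/mol
(3) as written: +12.4 kJ/mol
Combining the equations, ΔH°rxn = (-1)·(+49.0) + (-1)·(-173.5) + (1)·(+12.4) = 136.9 kJ/mol

ΔH°rxn = 136.9 kJ/mol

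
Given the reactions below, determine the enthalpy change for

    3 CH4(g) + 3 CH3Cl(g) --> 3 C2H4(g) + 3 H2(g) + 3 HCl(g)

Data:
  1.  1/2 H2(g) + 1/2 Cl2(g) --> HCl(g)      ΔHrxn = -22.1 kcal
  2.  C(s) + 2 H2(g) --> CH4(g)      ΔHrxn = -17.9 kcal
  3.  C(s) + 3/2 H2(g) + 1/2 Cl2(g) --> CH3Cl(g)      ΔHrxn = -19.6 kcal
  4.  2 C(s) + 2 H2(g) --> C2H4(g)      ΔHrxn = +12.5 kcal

ΔHrxn = 83.7 kcal

eq. 1 × 3 (×3 to match 3 HCl(g) in the target): (3)·(-22.1) = -66.3 kcal
eq. 2 reversed and × 3 (CH4(g) must end up as a reactant; ×3 to match 3 CH4(g) in the target): (-3)·(-17.9) = +53.7 kcal
eq. 3 reversed and × 3 (CH3Cl(g) must end up as a reactant; ×3 to match 3 CH3Cl(g) in the target): (-3)·(-19.6) = +58.8 kcal
eq. 4 × 3 (scale by 3 for the 3 C2H4(g)): (3)·(+12.5) = +37.5 kcal
By Hess's law, ΔHrxn = (-66.3) + (+53.7) + (+58.8) + (+37.5) = 83.7 kcal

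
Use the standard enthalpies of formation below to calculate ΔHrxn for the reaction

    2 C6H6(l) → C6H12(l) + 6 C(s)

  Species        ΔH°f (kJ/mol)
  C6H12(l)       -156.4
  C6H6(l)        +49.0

ΔH°rxn = Σ nΔHf°(products) − Σ nΔHf°(reactants).
Products: 1·(-156.4) + 6·(+0.0) = -156.4
Reactants: 2·(+49.0) = +98.0
ΔHrxn = (-156.4) − (+98.0) = -254.4 kJ/mol

ΔHrxn = -254.4 kJ/mol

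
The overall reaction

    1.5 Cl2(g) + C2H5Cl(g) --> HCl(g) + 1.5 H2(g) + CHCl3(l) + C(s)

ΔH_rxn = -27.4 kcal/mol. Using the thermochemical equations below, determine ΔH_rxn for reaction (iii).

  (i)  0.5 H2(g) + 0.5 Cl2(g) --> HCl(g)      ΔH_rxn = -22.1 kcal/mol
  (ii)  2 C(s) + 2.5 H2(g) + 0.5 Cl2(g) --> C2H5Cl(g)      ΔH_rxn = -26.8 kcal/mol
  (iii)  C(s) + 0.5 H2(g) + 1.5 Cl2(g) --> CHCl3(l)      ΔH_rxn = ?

ΔH_rxn = -32.1 kcal/mol

(i) as written: -22.1 kcal/mol
(ii) reversed: +26.8 kcal/mol
(iii) as written: contributes x
-27.4 = (-22.1) + (+26.8) + x
x = (-27.4 − (+4.7)) / (1) = -32.1 kcal/mol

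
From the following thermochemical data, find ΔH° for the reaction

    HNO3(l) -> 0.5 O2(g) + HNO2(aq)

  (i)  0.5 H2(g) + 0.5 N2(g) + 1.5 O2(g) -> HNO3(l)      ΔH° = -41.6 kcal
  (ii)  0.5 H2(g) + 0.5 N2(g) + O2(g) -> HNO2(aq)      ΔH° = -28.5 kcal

ΔH° = 13.1 kcal

(i) reversed (reverse to put HNO3(l) on the reactant side): +41.6 kcal
(ii) as written (HNO2(aq) already on the product side): -28.5 kcal
By Hess's law, ΔH° = (+41.6) + (-28.5) = 13.1 kcal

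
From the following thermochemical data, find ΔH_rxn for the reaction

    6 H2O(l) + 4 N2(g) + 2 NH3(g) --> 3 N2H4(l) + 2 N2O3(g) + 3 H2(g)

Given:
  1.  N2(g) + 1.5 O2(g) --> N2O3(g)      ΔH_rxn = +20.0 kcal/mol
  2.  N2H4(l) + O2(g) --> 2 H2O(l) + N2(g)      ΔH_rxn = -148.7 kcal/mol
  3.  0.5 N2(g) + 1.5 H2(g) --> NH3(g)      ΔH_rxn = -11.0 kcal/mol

eq. 1 × 2 (×2 to match 2 N2O3(g) in the target): (2)·(+20.0) = +40.0 kcal/mol
eq. 2 reversed and × 3 (reverse to put N2H4(l) on the product side; ×3 to match 3 N2H4(l) in the target): (-3)·(-148.7) = +446.1 kcal/mol
eq. 3 reversed and × 2 (reverse to put NH3(g) on the reactant side; scale by 2 for the 2 NH3(g)): (-2)·(-11.0) = +22.0 kcal/mol
Combining the equations, ΔH_rxn = (+40.0) + (+446.1) + (+22.0) = 508.1 kcal/mol

ΔH_rxn = 508.1 kcal/mol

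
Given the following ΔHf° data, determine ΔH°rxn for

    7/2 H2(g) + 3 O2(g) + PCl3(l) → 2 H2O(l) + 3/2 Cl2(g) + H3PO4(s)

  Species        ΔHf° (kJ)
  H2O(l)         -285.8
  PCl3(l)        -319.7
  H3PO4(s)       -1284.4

ΔH°rxn = -1536.3 kJ

Products: 2·(-285.8) + 3/2·(+0.0) + 1·(-1284.4) = -1856.0
Reactants: 7/2·(+0.0) + 3·(+0.0) + 1·(-319.7) = -319.7
ΔH°rxn = (-1856.0) − (-319.7) = -1536.3 kJ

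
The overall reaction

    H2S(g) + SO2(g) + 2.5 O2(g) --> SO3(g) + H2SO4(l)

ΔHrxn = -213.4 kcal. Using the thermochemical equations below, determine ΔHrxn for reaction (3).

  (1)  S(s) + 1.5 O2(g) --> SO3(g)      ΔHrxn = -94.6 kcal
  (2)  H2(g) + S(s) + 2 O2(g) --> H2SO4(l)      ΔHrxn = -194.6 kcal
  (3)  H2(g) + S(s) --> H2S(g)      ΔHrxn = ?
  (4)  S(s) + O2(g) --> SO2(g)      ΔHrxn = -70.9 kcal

ΔHrxn = -4.9 kcal

(1) as written (SO3(g) already on the product side): -94.6 kcal
(2) as written (H2SO4(l) already on the product side): -194.6 kcal
(3) reversed (H2S(g) must end up as a reactant): contributes −x
(4) reversed (SO2(g) must end up as a reactant): +70.9 kcal
-213.4 = (-94.6) + (-194.6) + (+70.9) − x
x = (-213.4 − (-218.3)) / (-1) = -4.9 kcal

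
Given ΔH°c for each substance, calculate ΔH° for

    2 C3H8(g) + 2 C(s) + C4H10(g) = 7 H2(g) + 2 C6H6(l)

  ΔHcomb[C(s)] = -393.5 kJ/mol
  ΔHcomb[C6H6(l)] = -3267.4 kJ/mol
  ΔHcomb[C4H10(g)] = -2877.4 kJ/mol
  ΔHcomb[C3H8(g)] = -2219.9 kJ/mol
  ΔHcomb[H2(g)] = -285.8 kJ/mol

Using ΔH = Σ nΔHc°(reactants) − Σ nΔHc°(products):
= [2·(-2219.9) + 2·(-393.5) + 1·(-2877.4)] − [7·(-285.8) + 2·(-3267.4)]
= 431.2 kJ/mol

ΔH° = 431.2 kJ/mol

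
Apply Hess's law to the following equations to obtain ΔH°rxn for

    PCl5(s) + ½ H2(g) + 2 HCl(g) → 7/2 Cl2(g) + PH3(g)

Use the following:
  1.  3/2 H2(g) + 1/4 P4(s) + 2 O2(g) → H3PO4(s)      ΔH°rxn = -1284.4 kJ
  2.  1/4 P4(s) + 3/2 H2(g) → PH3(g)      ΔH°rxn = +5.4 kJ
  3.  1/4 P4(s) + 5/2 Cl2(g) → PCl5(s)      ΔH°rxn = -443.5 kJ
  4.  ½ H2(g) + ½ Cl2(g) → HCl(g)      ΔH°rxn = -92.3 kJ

eq. 1: not needed.
eq. 2 as written: +5.4 kJ
eq. 3 reversed: +443.5 kJ
eq. 4 reversed and × 2: (-2)·(-92.3) = +184.6 kJ
Summing the manipulated equations, ΔH°rxn = (+5.4) + (+443.5) + (+184.6) = 633.5 kJ

ΔH°rxn = 633.5 kJ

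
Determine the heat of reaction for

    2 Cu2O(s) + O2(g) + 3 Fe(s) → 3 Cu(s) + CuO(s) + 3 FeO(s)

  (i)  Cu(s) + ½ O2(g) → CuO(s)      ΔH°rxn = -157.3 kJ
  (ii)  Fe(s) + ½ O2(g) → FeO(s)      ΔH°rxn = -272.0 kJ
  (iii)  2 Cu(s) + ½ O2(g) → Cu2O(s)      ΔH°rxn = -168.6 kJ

ΔH°rxn = -636.1 kJ

(i) as written: -157.3 kJ
(ii) × 3: (3)·(-272.0) = -816.0 kJ
(iii) reversed and × 2: (-2)·(-168.6) = +337.2 kJ
Summing the manipulated equations, ΔH°rxn = (1)·(-157.3) + (3)·(-272.0) + (-2)·(-168.6) = -636.1 kJ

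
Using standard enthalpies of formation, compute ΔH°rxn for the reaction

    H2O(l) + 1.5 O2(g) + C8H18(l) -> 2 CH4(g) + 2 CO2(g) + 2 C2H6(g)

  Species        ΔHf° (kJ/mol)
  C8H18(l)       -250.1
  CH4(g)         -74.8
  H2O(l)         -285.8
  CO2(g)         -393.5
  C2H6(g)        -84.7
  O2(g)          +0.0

ΔH°rxn = -570.1 kJ/mol

Products: 2·(-74.8) + 2·(-393.5) + 2·(-84.7) = -1106.0
Reactants: 1·(-285.8) + 3/2·(+0.0) + 1·(-250.1) = -535.9
ΔH°rxn = (-1106.0) − (-535.9) = -570.1 kJ/mol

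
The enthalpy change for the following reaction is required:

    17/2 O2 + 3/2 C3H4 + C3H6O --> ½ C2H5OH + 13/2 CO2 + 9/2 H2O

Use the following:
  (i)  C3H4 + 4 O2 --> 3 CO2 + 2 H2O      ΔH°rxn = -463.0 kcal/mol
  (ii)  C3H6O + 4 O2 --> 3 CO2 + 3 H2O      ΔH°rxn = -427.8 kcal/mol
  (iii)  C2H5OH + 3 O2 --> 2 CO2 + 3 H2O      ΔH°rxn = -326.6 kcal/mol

ΔH°rxn = -959.0 kcal/mol

(i) × 3/2: (3/2)·(-463.0) = -694.5 kcal/mol
(ii) as written: -427.8 kcal/mol
(iii) reversed and × 1/2: (-1/2)·(-326.6) = +163.3 kcal/mol
Summing the manipulated equations, ΔH°rxn = (3/2)·(-463.0) + (1)·(-427.8) + (-1/2)·(-326.6) = -959.0 kcal/mol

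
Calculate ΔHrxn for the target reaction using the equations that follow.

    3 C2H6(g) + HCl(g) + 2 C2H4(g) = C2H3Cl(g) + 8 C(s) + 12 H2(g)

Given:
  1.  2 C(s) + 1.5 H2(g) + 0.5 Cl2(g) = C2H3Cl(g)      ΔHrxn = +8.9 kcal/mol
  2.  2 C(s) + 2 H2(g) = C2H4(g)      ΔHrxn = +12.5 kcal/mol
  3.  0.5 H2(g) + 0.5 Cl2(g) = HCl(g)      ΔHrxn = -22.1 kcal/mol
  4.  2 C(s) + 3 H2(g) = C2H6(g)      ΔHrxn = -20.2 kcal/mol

ΔHrxn = 66.6 kcal/mol

eq. 1 as written: +8.9 kcal/mol
eq. 2 reversed and × 2: (-2)·(+12.5) = -25.0 kcal/mol
eq. 3 reversed: +22.1 kcal/mol
eq. 4 reversed and × 3: (-3)·(-20.2) = +60.6 kcal/mol
By Hess's law, ΔHrxn = (1)·(+8.9) + (-2)·(+12.5) + (-1)·(-22.1) + (-3)·(-20.2) = 66.6 kcal/mol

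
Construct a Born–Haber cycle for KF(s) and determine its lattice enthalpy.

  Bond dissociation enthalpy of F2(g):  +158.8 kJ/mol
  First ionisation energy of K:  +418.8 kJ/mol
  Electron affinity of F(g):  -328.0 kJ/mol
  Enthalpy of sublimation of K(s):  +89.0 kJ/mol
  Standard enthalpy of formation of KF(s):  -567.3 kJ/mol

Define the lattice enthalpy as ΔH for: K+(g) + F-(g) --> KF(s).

U = -826.5 kJ/mol

ΔHf° = 1·ΔHsub + 1·(ΣIE) + 1/2·D(F2) + 1·EA + U
-567.3 = 1·(+89.0) + 1·(+418.8) + 1/2·(+158.8) + 1·(-328.0) + U
U = -567.3 − (+259.2) = -826.5 kJ/mol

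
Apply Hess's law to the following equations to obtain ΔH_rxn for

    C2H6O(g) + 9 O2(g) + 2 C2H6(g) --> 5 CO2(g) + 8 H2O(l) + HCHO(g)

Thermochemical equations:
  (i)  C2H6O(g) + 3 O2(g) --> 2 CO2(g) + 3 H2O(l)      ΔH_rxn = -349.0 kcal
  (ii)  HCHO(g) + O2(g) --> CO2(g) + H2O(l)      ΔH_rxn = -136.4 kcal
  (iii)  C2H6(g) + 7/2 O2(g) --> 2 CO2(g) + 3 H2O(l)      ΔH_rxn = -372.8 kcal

(i) as written: -349.0 kcal
(ii) reversed: +136.4 kcal
(iii) × 2: (2)·(-372.8) = -745.6 kcal
By Hess's law, ΔH_rxn = (-349.0) + (+136.4) + (-745.6) = -958.2 kcal

ΔH_rxn = -958.2 kcal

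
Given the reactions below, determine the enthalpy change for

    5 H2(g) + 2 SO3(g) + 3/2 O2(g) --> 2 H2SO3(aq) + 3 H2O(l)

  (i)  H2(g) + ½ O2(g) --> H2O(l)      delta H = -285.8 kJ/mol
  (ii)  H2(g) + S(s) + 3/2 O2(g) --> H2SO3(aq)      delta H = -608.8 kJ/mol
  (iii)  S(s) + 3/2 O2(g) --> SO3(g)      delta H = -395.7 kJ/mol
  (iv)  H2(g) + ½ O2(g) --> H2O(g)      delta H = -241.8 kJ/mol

delta H = -1283.6 kJ/mol

(i) × 3 (×3 to match 3 H2O(l) in the target): (3)·(-285.8) = -857.4 kJ/mol
(ii) × 2 (scale by 2 for the 2 H2SO3(aq)): (2)·(-608.8) = -1217.6 kJ/mol
(iii) reversed and × 2 (SO3(g) must end up as a reactant; scale by 2 for the 2 SO3(g)): (-2)·(-395.7) = +791.4 kJ/mol
(iv): not needed (H2O(g) appears nowhere else).
Since enthalpy is a state function, delta H = (-857.4) + (-1217.6) + (+791.4) = -1283.6 kJ/mol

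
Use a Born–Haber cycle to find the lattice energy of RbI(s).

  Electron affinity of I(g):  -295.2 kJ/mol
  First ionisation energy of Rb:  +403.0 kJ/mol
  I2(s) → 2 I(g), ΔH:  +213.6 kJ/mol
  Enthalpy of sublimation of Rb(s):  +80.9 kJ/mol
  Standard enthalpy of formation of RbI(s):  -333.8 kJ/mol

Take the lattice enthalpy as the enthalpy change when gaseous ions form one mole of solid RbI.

ΔHf° = 1·ΔHsub + 1·(ΣIE) + 1/2·D(I2) + 1·EA + U
-333.8 = 1·(+80.9) + 1·(+403.0) + 1/2·(+213.6) + 1·(-295.2) + U
U = -333.8 − (+295.5) = -629.3 kJ/mol

U = -629.3 kJ/mol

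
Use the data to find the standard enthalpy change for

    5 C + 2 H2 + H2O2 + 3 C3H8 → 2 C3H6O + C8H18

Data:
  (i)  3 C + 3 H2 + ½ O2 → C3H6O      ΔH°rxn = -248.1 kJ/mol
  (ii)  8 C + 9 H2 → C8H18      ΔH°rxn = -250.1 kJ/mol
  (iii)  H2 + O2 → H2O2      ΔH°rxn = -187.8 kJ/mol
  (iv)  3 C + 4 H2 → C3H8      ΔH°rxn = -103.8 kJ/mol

ΔH°rxn = -247.1 kJ/mol

(i) × 2: (2)·(-248.1) = -496.2 kJ/mol
(ii) as written: -250.1 kJ/mol
(iii) reversed: +187.8 kJ/mol
(iv) reversed and × 3: (-3)·(-103.8) = +311.4 kJ/mol
By Hess's law, ΔH°rxn = (-496.2) + (-250.1) + (+187.8) + (+311.4) = -247.1 kJ/mol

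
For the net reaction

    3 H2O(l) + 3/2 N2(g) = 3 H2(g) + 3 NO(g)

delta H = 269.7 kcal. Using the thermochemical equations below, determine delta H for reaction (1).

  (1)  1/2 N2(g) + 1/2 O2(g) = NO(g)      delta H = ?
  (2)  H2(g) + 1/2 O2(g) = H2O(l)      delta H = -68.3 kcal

(1) × 3: contributes 3·x
(2) reversed and × 3: (-3)·(-68.3) = +204.9 kcal
+269.7 = (+204.9) + 3·x
x = (+269.7 − (+204.9)) / (3) = 21.6 kcal

delta H = 21.6 kcal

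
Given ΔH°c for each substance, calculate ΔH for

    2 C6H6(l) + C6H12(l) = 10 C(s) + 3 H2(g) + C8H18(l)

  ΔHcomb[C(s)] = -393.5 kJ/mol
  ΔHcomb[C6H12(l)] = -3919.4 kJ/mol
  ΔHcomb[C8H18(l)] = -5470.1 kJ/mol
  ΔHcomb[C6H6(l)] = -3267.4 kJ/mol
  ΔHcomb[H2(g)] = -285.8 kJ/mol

ΔH = -191.7 kJ/mol

Using ΔH = Σ nΔHc°(reactants) − Σ nΔHc°(products):
= [2·(-3267.4) + 1·(-3919.4)] − [10·(-393.5) + 3·(-285.8) + 1·(-5470.1)]
= -191.7 kJ/mol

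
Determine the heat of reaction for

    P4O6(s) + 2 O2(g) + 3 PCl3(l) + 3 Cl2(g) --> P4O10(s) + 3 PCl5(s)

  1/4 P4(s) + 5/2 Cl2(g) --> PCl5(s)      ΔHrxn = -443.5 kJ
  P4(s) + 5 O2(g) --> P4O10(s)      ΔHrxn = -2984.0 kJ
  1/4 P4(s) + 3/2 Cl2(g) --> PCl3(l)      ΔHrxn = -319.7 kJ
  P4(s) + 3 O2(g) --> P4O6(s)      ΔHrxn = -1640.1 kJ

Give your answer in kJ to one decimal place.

ΔHrxn = -1715.3 kJ

equation 1 × 3: (3)·(-443.5) = -1330.5 kJ
equation 2 as written: -2984.0 kJ
equation 3 reversed and × 3: (-3)·(-319.7) = +959.1 kJ
equation 4 reversed: +1640.1 kJ
Summing the manipulated equations, ΔHrxn = (3)·(-443.5) + (1)·(-2984.0) + (-3)·(-319.7) + (-1)·(-1640.1) = -1715.3 kJ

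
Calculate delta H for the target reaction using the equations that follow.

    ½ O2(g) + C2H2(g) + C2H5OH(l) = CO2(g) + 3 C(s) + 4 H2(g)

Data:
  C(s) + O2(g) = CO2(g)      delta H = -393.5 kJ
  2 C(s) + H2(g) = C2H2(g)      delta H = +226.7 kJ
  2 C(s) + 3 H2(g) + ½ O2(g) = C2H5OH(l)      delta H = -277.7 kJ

delta H = -342.5 kJ

equation 1 as written: -393.5 kJ
equation 2 reversed: -226.7 kJ
equation 3 reversed: +277.7 kJ
Summing the manipulated equations, delta H = (-393.5) + (-226.7) + (+277.7) = -342.5 kJ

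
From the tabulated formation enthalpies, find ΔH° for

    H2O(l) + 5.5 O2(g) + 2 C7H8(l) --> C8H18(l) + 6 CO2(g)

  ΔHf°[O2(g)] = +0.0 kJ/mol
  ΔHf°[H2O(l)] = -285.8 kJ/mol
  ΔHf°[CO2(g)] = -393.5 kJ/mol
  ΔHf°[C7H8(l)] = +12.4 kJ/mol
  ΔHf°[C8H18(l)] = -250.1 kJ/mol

ΔH° = -2350.1 kJ/mol

Products: 1·(-250.1) + 6·(-393.5) = -2611.1
Reactants: 1·(-285.8) + 11/2·(+0.0) + 2·(+12.4) = -261.0
ΔH° = (-2611.1) − (-261.0) = -2350.1 kJ/mol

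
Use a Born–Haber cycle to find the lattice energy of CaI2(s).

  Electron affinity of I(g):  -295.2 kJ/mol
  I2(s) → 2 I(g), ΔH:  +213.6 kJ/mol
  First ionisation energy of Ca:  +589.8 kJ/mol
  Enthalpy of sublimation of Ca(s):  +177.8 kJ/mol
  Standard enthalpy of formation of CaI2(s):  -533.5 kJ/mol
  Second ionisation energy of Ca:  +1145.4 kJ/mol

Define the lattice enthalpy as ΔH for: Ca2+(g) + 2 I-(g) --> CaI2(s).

U = -2069.7 kJ/mol

ΔHf° = 1·ΔHsub + 1·(ΣIE) + 1·D(I2) + 2·EA + U
-533.5 = 1·(+177.8) + 1·(+1735.2) + 1·(+213.6) + 2·(-295.2) + U
U = -533.5 − (+1536.2) = -2069.7 kJ/mol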